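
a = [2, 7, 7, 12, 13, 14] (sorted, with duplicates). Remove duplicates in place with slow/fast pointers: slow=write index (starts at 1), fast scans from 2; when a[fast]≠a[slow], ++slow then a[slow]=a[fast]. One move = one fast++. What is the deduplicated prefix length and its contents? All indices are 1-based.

slow=1 fast=2: a[fast]=7≠a[slow]=2 write a[2]=7, slow++,fast++
slow=2 fast=3: a[fast]=7=a[slow] dup, fast++
slow=2 fast=4: a[fast]=12≠a[slow]=7 write a[3]=12, slow++,fast++
slow=3 fast=5: a[fast]=13≠a[slow]=12 write a[4]=13, slow++,fast++
slow=4 fast=6: a[fast]=14≠a[slow]=13 write a[5]=14, slow++,fast++

length 5; prefix = [2, 7, 12, 13, 14]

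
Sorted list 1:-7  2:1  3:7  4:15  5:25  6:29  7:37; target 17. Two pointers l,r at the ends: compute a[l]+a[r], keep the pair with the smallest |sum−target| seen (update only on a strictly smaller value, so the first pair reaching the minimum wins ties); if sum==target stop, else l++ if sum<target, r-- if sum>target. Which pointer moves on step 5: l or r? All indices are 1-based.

l

l=1 r=7: -7+37=30 d=13 *, r--
l=1 r=6: -7+29=22 d=5 *, r--
l=1 r=5: -7+25=18 d=1 *, r--
l=1 r=4: -7+15=8 d=9, l++
l=2 r=4: 1+15=16 d=1, l++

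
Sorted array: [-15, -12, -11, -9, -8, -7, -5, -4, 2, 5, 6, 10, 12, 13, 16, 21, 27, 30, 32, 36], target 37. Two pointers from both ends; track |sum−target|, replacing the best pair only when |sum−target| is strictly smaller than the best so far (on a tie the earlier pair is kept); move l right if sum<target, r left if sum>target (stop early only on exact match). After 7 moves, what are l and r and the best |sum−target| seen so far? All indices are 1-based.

l=8, r=20, best |Δ|=6

[1,20] -15+36=21 d=16 * → l++
[2,20] -12+36=24 d=13 * → l++
[3,20] -11+36=25 d=12 * → l++
[4,20] -9+36=27 d=10 * → l++
[5,20] -8+36=28 d=9 * → l++
[6,20] -7+36=29 d=8 * → l++
[7,20] -5+36=31 d=6 * → l++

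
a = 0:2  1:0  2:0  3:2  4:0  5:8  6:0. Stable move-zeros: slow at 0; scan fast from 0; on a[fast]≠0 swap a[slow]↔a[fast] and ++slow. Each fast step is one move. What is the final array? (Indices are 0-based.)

(s=0,f=0) a[fast]=2≠0 swap→a[0]=2 → slow++,fast++
(s=1,f=1) a[fast]=0 → fast++
(s=1,f=2) a[fast]=0 → fast++
(s=1,f=3) a[fast]=2≠0 swap→a[1]=2 → slow++,fast++
(s=2,f=4) a[fast]=0 → fast++
(s=2,f=5) a[fast]=8≠0 swap→a[2]=8 → slow++,fast++
(s=3,f=6) a[fast]=0 → fast++

[2, 2, 8, 0, 0, 0, 0]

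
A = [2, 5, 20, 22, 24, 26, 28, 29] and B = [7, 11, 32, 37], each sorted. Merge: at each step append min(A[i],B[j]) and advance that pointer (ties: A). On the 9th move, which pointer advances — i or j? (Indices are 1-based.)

[i=1,j=1] A[i]=2<=B[j]=7 take 2 → i++
[i=2,j=1] A[i]=5<=B[j]=7 take 5 → i++
[i=3,j=1] A[i]=20>B[j]=7 take 7 → j++
[i=3,j=2] A[i]=20>B[j]=11 take 11 → j++
[i=3,j=3] A[i]=20<=B[j]=32 take 20 → i++
[i=4,j=3] A[i]=22<=B[j]=32 take 22 → i++
[i=5,j=3] A[i]=24<=B[j]=32 take 24 → i++
[i=6,j=3] A[i]=26<=B[j]=32 take 26 → i++
[i=7,j=3] A[i]=28<=B[j]=32 take 28 → i++

i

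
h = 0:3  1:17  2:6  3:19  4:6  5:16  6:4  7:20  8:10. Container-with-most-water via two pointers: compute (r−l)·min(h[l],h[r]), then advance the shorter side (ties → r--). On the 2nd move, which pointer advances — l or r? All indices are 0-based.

l=0 r=8: min(3,10)*8=24 best=24 *, l++
l=1 r=8: min(17,10)*7=70 best=70 *, r--

r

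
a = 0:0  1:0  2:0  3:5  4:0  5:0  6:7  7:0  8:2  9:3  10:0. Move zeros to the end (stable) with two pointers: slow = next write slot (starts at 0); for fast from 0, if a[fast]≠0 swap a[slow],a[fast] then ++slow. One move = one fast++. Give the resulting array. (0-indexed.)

slow=0 fast=0: a[fast]=0, fast++
slow=0 fast=1: a[fast]=0, fast++
slow=0 fast=2: a[fast]=0, fast++
slow=0 fast=3: a[fast]=5≠0 swap→a[0]=5, slow++,fast++
slow=1 fast=4: a[fast]=0, fast++
slow=1 fast=5: a[fast]=0, fast++
slow=1 fast=6: a[fast]=7≠0 swap→a[1]=7, slow++,fast++
slow=2 fast=7: a[fast]=0, fast++
slow=2 fast=8: a[fast]=2≠0 swap→a[2]=2, slow++,fast++
slow=3 fast=9: a[fast]=3≠0 swap→a[3]=3, slow++,fast++
slow=4 fast=10: a[fast]=0, fast++

[5, 7, 2, 3, 0, 0, 0, 0, 0, 0, 0]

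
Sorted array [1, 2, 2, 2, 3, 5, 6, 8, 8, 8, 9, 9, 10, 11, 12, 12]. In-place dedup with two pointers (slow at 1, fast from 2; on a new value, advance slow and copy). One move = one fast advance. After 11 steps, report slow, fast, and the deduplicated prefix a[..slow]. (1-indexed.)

slow=7, fast=13, prefix=[1, 2, 3, 5, 6, 8, 9]

slow=1 fast=2: a[fast]=2≠a[slow]=1 write a[2]=2, slow++,fast++
slow=2 fast=3: a[fast]=2=a[slow] dup, fast++
slow=2 fast=4: a[fast]=2=a[slow] dup, fast++
slow=2 fast=5: a[fast]=3≠a[slow]=2 write a[3]=3, slow++,fast++
slow=3 fast=6: a[fast]=5≠a[slow]=3 write a[4]=5, slow++,fast++
slow=4 fast=7: a[fast]=6≠a[slow]=5 write a[5]=6, slow++,fast++
slow=5 fast=8: a[fast]=8≠a[slow]=6 write a[6]=8, slow++,fast++
slow=6 fast=9: a[fast]=8=a[slow] dup, fast++
slow=6 fast=10: a[fast]=8=a[slow] dup, fast++
slow=6 fast=11: a[fast]=9≠a[slow]=8 write a[7]=9, slow++,fast++
slow=7 fast=12: a[fast]=9=a[slow] dup, fast++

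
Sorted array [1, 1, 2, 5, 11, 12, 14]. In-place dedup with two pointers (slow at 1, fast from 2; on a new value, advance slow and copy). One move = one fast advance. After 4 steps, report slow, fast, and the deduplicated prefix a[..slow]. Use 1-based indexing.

(s=1,f=2) a[fast]=1=a[slow] dup → fast++
(s=1,f=3) a[fast]=2≠a[slow]=1 write a[2]=2 → slow++,fast++
(s=2,f=4) a[fast]=5≠a[slow]=2 write a[3]=5 → slow++,fast++
(s=3,f=5) a[fast]=11≠a[slow]=5 write a[4]=11 → slow++,fast++

slow=4, fast=6, prefix=[1, 2, 5, 11]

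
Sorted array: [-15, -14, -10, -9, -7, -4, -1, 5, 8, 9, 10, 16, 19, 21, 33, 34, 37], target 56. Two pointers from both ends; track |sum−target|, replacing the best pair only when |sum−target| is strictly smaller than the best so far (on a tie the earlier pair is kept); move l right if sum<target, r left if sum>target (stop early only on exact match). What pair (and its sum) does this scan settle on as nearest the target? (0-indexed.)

l=0 r=16: -15+37=22 d=34 *, l++
l=1 r=16: -14+37=23 d=33 *, l++
l=2 r=16: -10+37=27 d=29 *, l++
l=3 r=16: -9+37=28 d=28 *, l++
l=4 r=16: -7+37=30 d=26 *, l++
l=5 r=16: -4+37=33 d=23 *, l++
l=6 r=16: -1+37=36 d=20 *, l++
l=7 r=16: 5+37=42 d=14 *, l++
l=8 r=16: 8+37=45 d=11 *, l++
l=9 r=16: 9+37=46 d=10 *, l++
l=10 r=16: 10+37=47 d=9 *, l++
l=11 r=16: 16+37=53 d=3 *, l++
l=12 r=16: 19+37=56 d=0 *, stop

pair (19, 37) with sum 56 (|Δ|=0)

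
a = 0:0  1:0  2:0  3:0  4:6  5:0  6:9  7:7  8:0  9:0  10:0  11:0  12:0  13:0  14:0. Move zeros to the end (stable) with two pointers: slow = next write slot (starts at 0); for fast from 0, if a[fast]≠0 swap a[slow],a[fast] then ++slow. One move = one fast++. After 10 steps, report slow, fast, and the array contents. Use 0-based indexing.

slow=3, fast=10, a=[6, 9, 7, 0, 0, 0, 0, 0, 0, 0, 0, 0, 0, 0, 0]

(s=0,f=0) a[fast]=0 → fast++
(s=0,f=1) a[fast]=0 → fast++
(s=0,f=2) a[fast]=0 → fast++
(s=0,f=3) a[fast]=0 → fast++
(s=0,f=4) a[fast]=6≠0 swap→a[0]=6 → slow++,fast++
(s=1,f=5) a[fast]=0 → fast++
(s=1,f=6) a[fast]=9≠0 swap→a[1]=9 → slow++,fast++
(s=2,f=7) a[fast]=7≠0 swap→a[2]=7 → slow++,fast++
(s=3,f=8) a[fast]=0 → fast++
(s=3,f=9) a[fast]=0 → fast++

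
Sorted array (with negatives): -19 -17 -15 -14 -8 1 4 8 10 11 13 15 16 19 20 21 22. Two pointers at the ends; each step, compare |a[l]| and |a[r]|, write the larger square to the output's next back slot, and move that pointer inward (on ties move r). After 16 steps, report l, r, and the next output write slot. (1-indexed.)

l=6, r=6, next write slot=1

l=1 r=17: |-19|<=|22| out[17]=484, r--
l=1 r=16: |-19|<=|21| out[16]=441, r--
l=1 r=15: |-19|<=|20| out[15]=400, r--
l=1 r=14: |-19|<=|19| out[14]=361, r--
l=1 r=13: |-19|>|16| out[13]=361, l++
l=2 r=13: |-17|>|16| out[12]=289, l++
l=3 r=13: |-15|<=|16| out[11]=256, r--
l=3 r=12: |-15|<=|15| out[10]=225, r--
l=3 r=11: |-15|>|13| out[9]=225, l++
l=4 r=11: |-14|>|13| out[8]=196, l++
l=5 r=11: |-8|<=|13| out[7]=169, r--
l=5 r=10: |-8|<=|11| out[6]=121, r--
l=5 r=9: |-8|<=|10| out[5]=100, r--
l=5 r=8: |-8|<=|8| out[4]=64, r--
l=5 r=7: |-8|>|4| out[3]=64, l++
l=6 r=7: |1|<=|4| out[2]=16, r--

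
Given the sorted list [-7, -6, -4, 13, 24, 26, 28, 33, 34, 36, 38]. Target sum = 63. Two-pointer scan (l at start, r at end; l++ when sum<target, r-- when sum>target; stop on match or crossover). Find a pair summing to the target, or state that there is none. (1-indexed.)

no pair

l=1 r=11: -7+38=31 <63, l++
l=2 r=11: -6+38=32 <63, l++
l=3 r=11: -4+38=34 <63, l++
l=4 r=11: 13+38=51 <63, l++
l=5 r=11: 24+38=62 <63, l++
l=6 r=11: 26+38=64 >63, r--
l=6 r=10: 26+36=62 <63, l++
l=7 r=10: 28+36=64 >63, r--
l=7 r=9: 28+34=62 <63, l++
l=8 r=9: 33+34=67 >63, r--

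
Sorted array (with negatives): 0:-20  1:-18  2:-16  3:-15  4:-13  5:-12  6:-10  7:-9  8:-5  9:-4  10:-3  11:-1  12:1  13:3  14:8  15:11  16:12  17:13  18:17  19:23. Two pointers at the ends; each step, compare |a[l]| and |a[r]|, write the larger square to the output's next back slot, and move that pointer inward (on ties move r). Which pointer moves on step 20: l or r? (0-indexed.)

r

[0,19] |-20|<=|23| out[19]=529 → r--
[0,18] |-20|>|17| out[18]=400 → l++
[1,18] |-18|>|17| out[17]=324 → l++
[2,18] |-16|<=|17| out[16]=289 → r--
[2,17] |-16|>|13| out[15]=256 → l++
[3,17] |-15|>|13| out[14]=225 → l++
[4,17] |-13|<=|13| out[13]=169 → r--
[4,16] |-13|>|12| out[12]=169 → l++
[5,16] |-12|<=|12| out[11]=144 → r--
[5,15] |-12|>|11| out[10]=144 → l++
[6,15] |-10|<=|11| out[9]=121 → r--
[6,14] |-10|>|8| out[8]=100 → l++
[7,14] |-9|>|8| out[7]=81 → l++
[8,14] |-5|<=|8| out[6]=64 → r--
[8,13] |-5|>|3| out[5]=25 → l++
[9,13] |-4|>|3| out[4]=16 → l++
[10,13] |-3|<=|3| out[3]=9 → r--
[10,12] |-3|>|1| out[2]=9 → l++
[11,12] |-1|<=|1| out[1]=1 → r--
[11,11] |-1|<=|-1| out[0]=1 → r--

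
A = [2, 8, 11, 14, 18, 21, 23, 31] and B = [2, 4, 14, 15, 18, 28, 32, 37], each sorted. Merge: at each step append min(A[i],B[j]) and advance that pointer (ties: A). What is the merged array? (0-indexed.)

[2, 2, 4, 8, 11, 14, 14, 15, 18, 18, 21, 23, 28, 31, 32, 37]

[i=0,j=0] A[i]=2<=B[j]=2 take 2 → i++
[i=1,j=0] A[i]=8>B[j]=2 take 2 → j++
[i=1,j=1] A[i]=8>B[j]=4 take 4 → j++
[i=1,j=2] A[i]=8<=B[j]=14 take 8 → i++
[i=2,j=2] A[i]=11<=B[j]=14 take 11 → i++
[i=3,j=2] A[i]=14<=B[j]=14 take 14 → i++
[i=4,j=2] A[i]=18>B[j]=14 take 14 → j++
[i=4,j=3] A[i]=18>B[j]=15 take 15 → j++
[i=4,j=4] A[i]=18<=B[j]=18 take 18 → i++
[i=5,j=4] A[i]=21>B[j]=18 take 18 → j++
[i=5,j=5] A[i]=21<=B[j]=28 take 21 → i++
[i=6,j=5] A[i]=23<=B[j]=28 take 23 → i++
[i=7,j=5] A[i]=31>B[j]=28 take 28 → j++
[i=7,j=6] A[i]=31<=B[j]=32 take 31 → i++
[i=8,j=6] A done, take B[j]=32 → j++
[i=8,j=7] A done, take B[j]=37 → j++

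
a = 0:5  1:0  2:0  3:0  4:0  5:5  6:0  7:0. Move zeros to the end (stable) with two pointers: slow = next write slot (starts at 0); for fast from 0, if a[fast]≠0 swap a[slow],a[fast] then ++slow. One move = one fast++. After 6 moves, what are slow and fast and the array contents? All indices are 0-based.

slow=2, fast=6, a=[5, 5, 0, 0, 0, 0, 0, 0]

(s=0,f=0) a[fast]=5≠0 swap→a[0]=5 → slow++,fast++
(s=1,f=1) a[fast]=0 → fast++
(s=1,f=2) a[fast]=0 → fast++
(s=1,f=3) a[fast]=0 → fast++
(s=1,f=4) a[fast]=0 → fast++
(s=1,f=5) a[fast]=5≠0 swap→a[1]=5 → slow++,fast++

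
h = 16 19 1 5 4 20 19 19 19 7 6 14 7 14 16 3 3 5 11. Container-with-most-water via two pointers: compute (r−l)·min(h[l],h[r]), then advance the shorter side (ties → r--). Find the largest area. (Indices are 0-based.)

max area = 224

l=0 r=18: min(16,11)*18=198 best=198 *, r--
l=0 r=17: min(16,5)*17=85 best=198, r--
l=0 r=16: min(16,3)*16=48 best=198, r--
l=0 r=15: min(16,3)*15=45 best=198, r--
l=0 r=14: min(16,16)*14=224 best=224 *, r--
l=0 r=13: min(16,14)*13=182 best=224, r--
l=0 r=12: min(16,7)*12=84 best=224, r--
l=0 r=11: min(16,14)*11=154 best=224, r--
l=0 r=10: min(16,6)*10=60 best=224, r--
l=0 r=9: min(16,7)*9=63 best=224, r--
l=0 r=8: min(16,19)*8=128 best=224, l++
l=1 r=8: min(19,19)*7=133 best=224, r--
l=1 r=7: min(19,19)*6=114 best=224, r--
l=1 r=6: min(19,19)*5=95 best=224, r--
l=1 r=5: min(19,20)*4=76 best=224, l++
l=2 r=5: min(1,20)*3=3 best=224, l++
l=3 r=5: min(5,20)*2=10 best=224, l++
l=4 r=5: min(4,20)*1=4 best=224, l++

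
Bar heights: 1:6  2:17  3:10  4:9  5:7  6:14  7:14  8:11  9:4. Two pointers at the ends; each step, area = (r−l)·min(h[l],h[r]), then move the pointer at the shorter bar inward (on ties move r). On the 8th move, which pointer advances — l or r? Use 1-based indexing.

r

l=1 r=9: min(6,4)*8=32 best=32 *, r--
l=1 r=8: min(6,11)*7=42 best=42 *, l++
l=2 r=8: min(17,11)*6=66 best=66 *, r--
l=2 r=7: min(17,14)*5=70 best=70 *, r--
l=2 r=6: min(17,14)*4=56 best=70, r--
l=2 r=5: min(17,7)*3=21 best=70, r--
l=2 r=4: min(17,9)*2=18 best=70, r--
l=2 r=3: min(17,10)*1=10 best=70, r--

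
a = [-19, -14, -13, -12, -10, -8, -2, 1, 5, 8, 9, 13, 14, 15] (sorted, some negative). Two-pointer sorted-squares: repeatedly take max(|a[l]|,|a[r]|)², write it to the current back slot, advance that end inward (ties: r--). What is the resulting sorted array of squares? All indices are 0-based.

[1, 4, 25, 64, 64, 81, 100, 144, 169, 169, 196, 196, 225, 361]

[0,13] |-19|>|15| out[13]=361 → l++
[1,13] |-14|<=|15| out[12]=225 → r--
[1,12] |-14|<=|14| out[11]=196 → r--
[1,11] |-14|>|13| out[10]=196 → l++
[2,11] |-13|<=|13| out[9]=169 → r--
[2,10] |-13|>|9| out[8]=169 → l++
[3,10] |-12|>|9| out[7]=144 → l++
[4,10] |-10|>|9| out[6]=100 → l++
[5,10] |-8|<=|9| out[5]=81 → r--
[5,9] |-8|<=|8| out[4]=64 → r--
[5,8] |-8|>|5| out[3]=64 → l++
[6,8] |-2|<=|5| out[2]=25 → r--
[6,7] |-2|>|1| out[1]=4 → l++
[7,7] |1|<=|1| out[0]=1 → r--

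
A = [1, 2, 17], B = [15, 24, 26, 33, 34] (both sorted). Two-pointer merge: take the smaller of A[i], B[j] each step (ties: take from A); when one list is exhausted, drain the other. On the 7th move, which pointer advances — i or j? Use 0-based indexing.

j

[i=0,j=0] A[i]=1<=B[j]=15 take 1 → i++
[i=1,j=0] A[i]=2<=B[j]=15 take 2 → i++
[i=2,j=0] A[i]=17>B[j]=15 take 15 → j++
[i=2,j=1] A[i]=17<=B[j]=24 take 17 → i++
[i=3,j=1] A done, take B[j]=24 → j++
[i=3,j=2] A done, take B[j]=26 → j++
[i=3,j=3] A done, take B[j]=33 → j++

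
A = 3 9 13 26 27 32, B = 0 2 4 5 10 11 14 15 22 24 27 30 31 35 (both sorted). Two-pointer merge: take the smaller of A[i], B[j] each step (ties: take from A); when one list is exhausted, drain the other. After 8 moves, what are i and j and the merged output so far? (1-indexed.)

i=1 j=1: A[i]=3>B[j]=0 take 0, j++
i=1 j=2: A[i]=3>B[j]=2 take 2, j++
i=1 j=3: A[i]=3<=B[j]=4 take 3, i++
i=2 j=3: A[i]=9>B[j]=4 take 4, j++
i=2 j=4: A[i]=9>B[j]=5 take 5, j++
i=2 j=5: A[i]=9<=B[j]=10 take 9, i++
i=3 j=5: A[i]=13>B[j]=10 take 10, j++
i=3 j=6: A[i]=13>B[j]=11 take 11, j++

i=3, j=7, merged so far=[0, 2, 3, 4, 5, 9, 10, 11]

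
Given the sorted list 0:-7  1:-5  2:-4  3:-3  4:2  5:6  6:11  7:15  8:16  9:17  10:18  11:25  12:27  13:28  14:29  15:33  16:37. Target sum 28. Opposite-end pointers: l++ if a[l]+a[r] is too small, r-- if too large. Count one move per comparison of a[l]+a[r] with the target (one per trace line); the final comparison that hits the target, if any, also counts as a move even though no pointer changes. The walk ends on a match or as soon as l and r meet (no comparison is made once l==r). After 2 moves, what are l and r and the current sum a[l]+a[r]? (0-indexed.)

l=1, r=15, sum=28

l=0 r=16: -7+37=30 >28, r--
l=0 r=15: -7+33=26 <28, l++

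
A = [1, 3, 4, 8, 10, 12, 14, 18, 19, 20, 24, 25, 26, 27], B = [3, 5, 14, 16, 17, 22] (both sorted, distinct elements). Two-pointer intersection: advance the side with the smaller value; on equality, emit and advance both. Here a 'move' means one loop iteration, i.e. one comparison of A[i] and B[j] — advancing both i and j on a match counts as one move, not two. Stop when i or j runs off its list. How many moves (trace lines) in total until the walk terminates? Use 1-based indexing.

14 moves

i=1 j=1: 1<3, i++
i=2 j=1: 3==3 emit, i++,j++
i=3 j=2: 4<5, i++
i=4 j=2: 8>5, j++
i=4 j=3: 8<14, i++
i=5 j=3: 10<14, i++
i=6 j=3: 12<14, i++
i=7 j=3: 14==14 emit, i++,j++
i=8 j=4: 18>16, j++
i=8 j=5: 18>17, j++
i=8 j=6: 18<22, i++
i=9 j=6: 19<22, i++
i=10 j=6: 20<22, i++
i=11 j=6: 24>22, j++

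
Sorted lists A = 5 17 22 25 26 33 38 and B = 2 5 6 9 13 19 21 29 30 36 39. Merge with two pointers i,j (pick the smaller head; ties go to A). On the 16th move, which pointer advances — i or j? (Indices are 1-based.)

i=1 j=1: A[i]=5>B[j]=2 take 2, j++
i=1 j=2: A[i]=5<=B[j]=5 take 5, i++
i=2 j=2: A[i]=17>B[j]=5 take 5, j++
i=2 j=3: A[i]=17>B[j]=6 take 6, j++
i=2 j=4: A[i]=17>B[j]=9 take 9, j++
i=2 j=5: A[i]=17>B[j]=13 take 13, j++
i=2 j=6: A[i]=17<=B[j]=19 take 17, i++
i=3 j=6: A[i]=22>B[j]=19 take 19, j++
i=3 j=7: A[i]=22>B[j]=21 take 21, j++
i=3 j=8: A[i]=22<=B[j]=29 take 22, i++
i=4 j=8: A[i]=25<=B[j]=29 take 25, i++
i=5 j=8: A[i]=26<=B[j]=29 take 26, i++
i=6 j=8: A[i]=33>B[j]=29 take 29, j++
i=6 j=9: A[i]=33>B[j]=30 take 30, j++
i=6 j=10: A[i]=33<=B[j]=36 take 33, i++
i=7 j=10: A[i]=38>B[j]=36 take 36, j++

j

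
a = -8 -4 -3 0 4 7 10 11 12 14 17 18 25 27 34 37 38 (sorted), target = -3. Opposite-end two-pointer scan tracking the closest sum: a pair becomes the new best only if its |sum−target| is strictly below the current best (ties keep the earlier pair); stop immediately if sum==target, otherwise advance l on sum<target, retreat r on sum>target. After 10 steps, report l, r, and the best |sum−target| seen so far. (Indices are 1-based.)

l=1, r=7, best |Δ|=6

[1,17] -8+38=30 d=33 * → r--
[1,16] -8+37=29 d=32 * → r--
[1,15] -8+34=26 d=29 * → r--
[1,14] -8+27=19 d=22 * → r--
[1,13] -8+25=17 d=20 * → r--
[1,12] -8+18=10 d=13 * → r--
[1,11] -8+17=9 d=12 * → r--
[1,10] -8+14=6 d=9 * → r--
[1,9] -8+12=4 d=7 * → r--
[1,8] -8+11=3 d=6 * → r--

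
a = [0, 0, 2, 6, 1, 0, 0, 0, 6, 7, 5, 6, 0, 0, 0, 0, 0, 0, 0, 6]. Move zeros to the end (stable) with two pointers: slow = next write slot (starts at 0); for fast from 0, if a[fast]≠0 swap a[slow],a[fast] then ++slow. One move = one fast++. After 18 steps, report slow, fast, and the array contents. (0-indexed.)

(s=0,f=0) a[fast]=0 → fast++
(s=0,f=1) a[fast]=0 → fast++
(s=0,f=2) a[fast]=2≠0 swap→a[0]=2 → slow++,fast++
(s=1,f=3) a[fast]=6≠0 swap→a[1]=6 → slow++,fast++
(s=2,f=4) a[fast]=1≠0 swap→a[2]=1 → slow++,fast++
(s=3,f=5) a[fast]=0 → fast++
(s=3,f=6) a[fast]=0 → fast++
(s=3,f=7) a[fast]=0 → fast++
(s=3,f=8) a[fast]=6≠0 swap→a[3]=6 → slow++,fast++
(s=4,f=9) a[fast]=7≠0 swap→a[4]=7 → slow++,fast++
(s=5,f=10) a[fast]=5≠0 swap→a[5]=5 → slow++,fast++
(s=6,f=11) a[fast]=6≠0 swap→a[6]=6 → slow++,fast++
(s=7,f=12) a[fast]=0 → fast++
(s=7,f=13) a[fast]=0 → fast++
(s=7,f=14) a[fast]=0 → fast++
(s=7,f=15) a[fast]=0 → fast++
(s=7,f=16) a[fast]=0 → fast++
(s=7,f=17) a[fast]=0 → fast++

slow=7, fast=18, a=[2, 6, 1, 6, 7, 5, 6, 0, 0, 0, 0, 0, 0, 0, 0, 0, 0, 0, 0, 6]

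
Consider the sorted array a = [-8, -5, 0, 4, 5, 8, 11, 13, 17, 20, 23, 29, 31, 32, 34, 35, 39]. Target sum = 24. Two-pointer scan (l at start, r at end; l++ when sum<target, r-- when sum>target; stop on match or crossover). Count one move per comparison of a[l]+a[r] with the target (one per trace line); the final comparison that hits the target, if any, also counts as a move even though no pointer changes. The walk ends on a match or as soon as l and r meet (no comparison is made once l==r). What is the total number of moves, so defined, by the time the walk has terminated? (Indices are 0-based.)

4 moves

[0,16] -8+39=31 >24 → r--
[0,15] -8+35=27 >24 → r--
[0,14] -8+34=26 >24 → r--
[0,13] -8+32=24 → found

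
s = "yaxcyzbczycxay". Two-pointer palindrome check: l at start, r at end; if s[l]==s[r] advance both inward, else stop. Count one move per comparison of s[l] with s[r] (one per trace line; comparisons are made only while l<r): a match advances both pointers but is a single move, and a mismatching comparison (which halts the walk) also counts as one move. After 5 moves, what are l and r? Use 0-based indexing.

[0,13] 'y'=='y' → l++,r--
[1,12] 'a'=='a' → l++,r--
[2,11] 'x'=='x' → l++,r--
[3,10] 'c'=='c' → l++,r--
[4,9] 'y'=='y' → l++,r--

l=5, r=8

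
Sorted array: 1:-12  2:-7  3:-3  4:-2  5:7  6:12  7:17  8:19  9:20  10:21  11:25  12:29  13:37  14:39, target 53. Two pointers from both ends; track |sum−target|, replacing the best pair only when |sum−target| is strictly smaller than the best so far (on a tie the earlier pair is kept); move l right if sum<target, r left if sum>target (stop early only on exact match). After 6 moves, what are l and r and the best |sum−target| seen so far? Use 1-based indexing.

l=7, r=14, best |Δ|=2

l=1 r=14: -12+39=27 d=26 *, l++
l=2 r=14: -7+39=32 d=21 *, l++
l=3 r=14: -3+39=36 d=17 *, l++
l=4 r=14: -2+39=37 d=16 *, l++
l=5 r=14: 7+39=46 d=7 *, l++
l=6 r=14: 12+39=51 d=2 *, l++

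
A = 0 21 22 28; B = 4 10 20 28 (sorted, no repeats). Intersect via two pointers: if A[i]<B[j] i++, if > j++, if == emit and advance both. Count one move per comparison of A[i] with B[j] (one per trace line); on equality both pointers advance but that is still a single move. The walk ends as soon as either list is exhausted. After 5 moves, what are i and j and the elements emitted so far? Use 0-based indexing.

i=0 j=0: 0<4, i++
i=1 j=0: 21>4, j++
i=1 j=1: 21>10, j++
i=1 j=2: 21>20, j++
i=1 j=3: 21<28, i++

i=2, j=3, emitted=[]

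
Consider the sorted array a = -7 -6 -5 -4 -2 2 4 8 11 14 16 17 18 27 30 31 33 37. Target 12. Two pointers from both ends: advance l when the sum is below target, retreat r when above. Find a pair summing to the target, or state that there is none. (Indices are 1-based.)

[1,18] -7+37=30 >12 → r--
[1,17] -7+33=26 >12 → r--
[1,16] -7+31=24 >12 → r--
[1,15] -7+30=23 >12 → r--
[1,14] -7+27=20 >12 → r--
[1,13] -7+18=11 <12 → l++
[2,13] -6+18=12 → found

(-6, 18)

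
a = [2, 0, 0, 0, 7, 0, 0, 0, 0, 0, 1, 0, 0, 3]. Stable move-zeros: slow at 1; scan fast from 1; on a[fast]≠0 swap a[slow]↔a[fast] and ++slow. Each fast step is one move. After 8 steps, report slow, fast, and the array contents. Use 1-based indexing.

(s=1,f=1) a[fast]=2≠0 swap→a[1]=2 → slow++,fast++
(s=2,f=2) a[fast]=0 → fast++
(s=2,f=3) a[fast]=0 → fast++
(s=2,f=4) a[fast]=0 → fast++
(s=2,f=5) a[fast]=7≠0 swap→a[2]=7 → slow++,fast++
(s=3,f=6) a[fast]=0 → fast++
(s=3,f=7) a[fast]=0 → fast++
(s=3,f=8) a[fast]=0 → fast++

slow=3, fast=9, a=[2, 7, 0, 0, 0, 0, 0, 0, 0, 0, 1, 0, 0, 3]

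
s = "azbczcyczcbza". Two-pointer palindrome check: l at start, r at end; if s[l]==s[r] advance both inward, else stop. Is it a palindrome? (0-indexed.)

l=0 r=12: 'a'=='a', l++,r--
l=1 r=11: 'z'=='z', l++,r--
l=2 r=10: 'b'=='b', l++,r--
l=3 r=9: 'c'=='c', l++,r--
l=4 r=8: 'z'=='z', l++,r--
l=5 r=7: 'c'=='c', l++,r--

palindrome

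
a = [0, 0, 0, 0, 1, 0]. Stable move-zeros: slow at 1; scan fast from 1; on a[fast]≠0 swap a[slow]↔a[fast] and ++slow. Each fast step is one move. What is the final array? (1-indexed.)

(s=1,f=1) a[fast]=0 → fast++
(s=1,f=2) a[fast]=0 → fast++
(s=1,f=3) a[fast]=0 → fast++
(s=1,f=4) a[fast]=0 → fast++
(s=1,f=5) a[fast]=1≠0 swap→a[1]=1 → slow++,fast++
(s=2,f=6) a[fast]=0 → fast++

[1, 0, 0, 0, 0, 0]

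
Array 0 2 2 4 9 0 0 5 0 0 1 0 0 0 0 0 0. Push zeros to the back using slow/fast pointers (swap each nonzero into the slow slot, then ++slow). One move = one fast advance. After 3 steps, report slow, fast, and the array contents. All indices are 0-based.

slow=2, fast=3, a=[2, 2, 0, 4, 9, 0, 0, 5, 0, 0, 1, 0, 0, 0, 0, 0, 0]

(s=0,f=0) a[fast]=0 → fast++
(s=0,f=1) a[fast]=2≠0 swap→a[0]=2 → slow++,fast++
(s=1,f=2) a[fast]=2≠0 swap→a[1]=2 → slow++,fast++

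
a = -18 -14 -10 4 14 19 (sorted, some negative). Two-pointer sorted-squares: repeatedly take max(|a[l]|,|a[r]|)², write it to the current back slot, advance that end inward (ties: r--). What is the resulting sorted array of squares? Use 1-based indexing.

[1,6] |-18|<=|19| out[6]=361 → r--
[1,5] |-18|>|14| out[5]=324 → l++
[2,5] |-14|<=|14| out[4]=196 → r--
[2,4] |-14|>|4| out[3]=196 → l++
[3,4] |-10|>|4| out[2]=100 → l++
[4,4] |4|<=|4| out[1]=16 → r--

[16, 100, 196, 196, 324, 361]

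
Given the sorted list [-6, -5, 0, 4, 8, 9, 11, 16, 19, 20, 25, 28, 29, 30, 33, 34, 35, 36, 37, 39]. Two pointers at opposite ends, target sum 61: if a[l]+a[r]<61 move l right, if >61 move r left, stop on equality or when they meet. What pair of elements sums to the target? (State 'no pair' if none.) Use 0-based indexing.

(25, 36)

l=0 r=19: -6+39=33 <61, l++
l=1 r=19: -5+39=34 <61, l++
l=2 r=19: 0+39=39 <61, l++
l=3 r=19: 4+39=43 <61, l++
l=4 r=19: 8+39=47 <61, l++
l=5 r=19: 9+39=48 <61, l++
l=6 r=19: 11+39=50 <61, l++
l=7 r=19: 16+39=55 <61, l++
l=8 r=19: 19+39=58 <61, l++
l=9 r=19: 20+39=59 <61, l++
l=10 r=19: 25+39=64 >61, r--
l=10 r=18: 25+37=62 >61, r--
l=10 r=17: 25+36=61, found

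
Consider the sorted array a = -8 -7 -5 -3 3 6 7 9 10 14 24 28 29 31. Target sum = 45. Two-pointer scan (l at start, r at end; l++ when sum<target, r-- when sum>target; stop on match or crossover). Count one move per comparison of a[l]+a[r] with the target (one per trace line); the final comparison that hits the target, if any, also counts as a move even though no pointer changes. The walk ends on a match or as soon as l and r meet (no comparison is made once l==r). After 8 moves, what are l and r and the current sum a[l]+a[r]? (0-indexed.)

[0,13] -8+31=23 <45 → l++
[1,13] -7+31=24 <45 → l++
[2,13] -5+31=26 <45 → l++
[3,13] -3+31=28 <45 → l++
[4,13] 3+31=34 <45 → l++
[5,13] 6+31=37 <45 → l++
[6,13] 7+31=38 <45 → l++
[7,13] 9+31=40 <45 → l++

l=8, r=13, sum=41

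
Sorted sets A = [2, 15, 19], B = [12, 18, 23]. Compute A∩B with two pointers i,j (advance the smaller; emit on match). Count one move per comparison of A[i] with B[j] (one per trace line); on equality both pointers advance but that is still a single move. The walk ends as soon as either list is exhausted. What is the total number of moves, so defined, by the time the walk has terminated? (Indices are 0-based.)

5 moves

i=0 j=0: 2<12, i++
i=1 j=0: 15>12, j++
i=1 j=1: 15<18, i++
i=2 j=1: 19>18, j++
i=2 j=2: 19<23, i++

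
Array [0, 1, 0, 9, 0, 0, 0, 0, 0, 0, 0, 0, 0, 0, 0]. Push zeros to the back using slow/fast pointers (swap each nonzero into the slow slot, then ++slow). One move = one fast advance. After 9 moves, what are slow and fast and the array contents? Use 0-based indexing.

slow=2, fast=9, a=[1, 9, 0, 0, 0, 0, 0, 0, 0, 0, 0, 0, 0, 0, 0]

slow=0 fast=0: a[fast]=0, fast++
slow=0 fast=1: a[fast]=1≠0 swap→a[0]=1, slow++,fast++
slow=1 fast=2: a[fast]=0, fast++
slow=1 fast=3: a[fast]=9≠0 swap→a[1]=9, slow++,fast++
slow=2 fast=4: a[fast]=0, fast++
slow=2 fast=5: a[fast]=0, fast++
slow=2 fast=6: a[fast]=0, fast++
slow=2 fast=7: a[fast]=0, fast++
slow=2 fast=8: a[fast]=0, fast++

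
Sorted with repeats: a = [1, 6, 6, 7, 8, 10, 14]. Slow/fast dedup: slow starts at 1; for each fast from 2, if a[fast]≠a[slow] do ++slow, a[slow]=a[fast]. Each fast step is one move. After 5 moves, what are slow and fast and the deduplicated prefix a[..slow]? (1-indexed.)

slow=5, fast=7, prefix=[1, 6, 7, 8, 10]

(s=1,f=2) a[fast]=6≠a[slow]=1 write a[2]=6 → slow++,fast++
(s=2,f=3) a[fast]=6=a[slow] dup → fast++
(s=2,f=4) a[fast]=7≠a[slow]=6 write a[3]=7 → slow++,fast++
(s=3,f=5) a[fast]=8≠a[slow]=7 write a[4]=8 → slow++,fast++
(s=4,f=6) a[fast]=10≠a[slow]=8 write a[5]=10 → slow++,fast++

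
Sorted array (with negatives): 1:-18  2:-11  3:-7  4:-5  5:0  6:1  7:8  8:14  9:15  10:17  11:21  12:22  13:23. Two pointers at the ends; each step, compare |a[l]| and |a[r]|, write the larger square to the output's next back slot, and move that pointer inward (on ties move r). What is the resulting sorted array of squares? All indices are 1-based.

l=1 r=13: |-18|<=|23| out[13]=529, r--
l=1 r=12: |-18|<=|22| out[12]=484, r--
l=1 r=11: |-18|<=|21| out[11]=441, r--
l=1 r=10: |-18|>|17| out[10]=324, l++
l=2 r=10: |-11|<=|17| out[9]=289, r--
l=2 r=9: |-11|<=|15| out[8]=225, r--
l=2 r=8: |-11|<=|14| out[7]=196, r--
l=2 r=7: |-11|>|8| out[6]=121, l++
l=3 r=7: |-7|<=|8| out[5]=64, r--
l=3 r=6: |-7|>|1| out[4]=49, l++
l=4 r=6: |-5|>|1| out[3]=25, l++
l=5 r=6: |0|<=|1| out[2]=1, r--
l=5 r=5: |0|<=|0| out[1]=0, r--

[0, 1, 25, 49, 64, 121, 196, 225, 289, 324, 441, 484, 529]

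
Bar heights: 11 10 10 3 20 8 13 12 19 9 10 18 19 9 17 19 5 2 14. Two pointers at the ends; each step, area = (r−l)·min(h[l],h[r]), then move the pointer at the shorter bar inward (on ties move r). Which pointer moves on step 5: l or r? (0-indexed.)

l=0 r=18: min(11,14)*18=198 best=198 *, l++
l=1 r=18: min(10,14)*17=170 best=198, l++
l=2 r=18: min(10,14)*16=160 best=198, l++
l=3 r=18: min(3,14)*15=45 best=198, l++
l=4 r=18: min(20,14)*14=196 best=198, r--

r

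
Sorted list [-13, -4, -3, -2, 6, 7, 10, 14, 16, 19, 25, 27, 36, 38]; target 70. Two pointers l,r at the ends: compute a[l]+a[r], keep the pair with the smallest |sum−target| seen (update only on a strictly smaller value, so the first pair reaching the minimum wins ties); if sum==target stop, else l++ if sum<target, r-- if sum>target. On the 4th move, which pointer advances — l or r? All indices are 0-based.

l

[0,13] -13+38=25 d=45 * → l++
[1,13] -4+38=34 d=36 * → l++
[2,13] -3+38=35 d=35 * → l++
[3,13] -2+38=36 d=34 * → l++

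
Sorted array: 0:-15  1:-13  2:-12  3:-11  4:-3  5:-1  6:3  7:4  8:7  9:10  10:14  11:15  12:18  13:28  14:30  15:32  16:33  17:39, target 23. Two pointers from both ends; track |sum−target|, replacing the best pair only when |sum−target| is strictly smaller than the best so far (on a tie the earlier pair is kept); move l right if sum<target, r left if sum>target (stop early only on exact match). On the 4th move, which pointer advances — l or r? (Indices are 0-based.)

l

l=0 r=17: -15+39=24 d=1 *, r--
l=0 r=16: -15+33=18 d=5, l++
l=1 r=16: -13+33=20 d=3, l++
l=2 r=16: -12+33=21 d=2, l++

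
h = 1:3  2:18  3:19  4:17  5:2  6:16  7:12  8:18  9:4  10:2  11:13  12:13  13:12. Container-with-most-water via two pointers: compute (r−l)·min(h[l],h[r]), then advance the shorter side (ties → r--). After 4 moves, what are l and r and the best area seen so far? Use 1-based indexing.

[1,13] min(3,12)*12=36 best=36 * → l++
[2,13] min(18,12)*11=132 best=132 * → r--
[2,12] min(18,13)*10=130 best=132 → r--
[2,11] min(18,13)*9=117 best=132 → r--

l=2, r=10, best area=132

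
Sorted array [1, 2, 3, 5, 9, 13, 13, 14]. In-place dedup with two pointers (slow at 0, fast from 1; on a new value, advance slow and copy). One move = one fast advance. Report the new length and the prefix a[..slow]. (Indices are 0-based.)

length 7; prefix = [1, 2, 3, 5, 9, 13, 14]

slow=0 fast=1: a[fast]=2≠a[slow]=1 write a[1]=2, slow++,fast++
slow=1 fast=2: a[fast]=3≠a[slow]=2 write a[2]=3, slow++,fast++
slow=2 fast=3: a[fast]=5≠a[slow]=3 write a[3]=5, slow++,fast++
slow=3 fast=4: a[fast]=9≠a[slow]=5 write a[4]=9, slow++,fast++
slow=4 fast=5: a[fast]=13≠a[slow]=9 write a[5]=13, slow++,fast++
slow=5 fast=6: a[fast]=13=a[slow] dup, fast++
slow=5 fast=7: a[fast]=14≠a[slow]=13 write a[6]=14, slow++,fast++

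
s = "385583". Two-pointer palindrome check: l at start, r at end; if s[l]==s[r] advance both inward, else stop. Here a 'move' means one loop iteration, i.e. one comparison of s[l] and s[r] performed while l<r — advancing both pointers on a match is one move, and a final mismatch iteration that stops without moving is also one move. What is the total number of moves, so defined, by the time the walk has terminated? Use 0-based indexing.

[0,5] '3'=='3' → l++,r--
[1,4] '8'=='8' → l++,r--
[2,3] '5'=='5' → l++,r--

3 moves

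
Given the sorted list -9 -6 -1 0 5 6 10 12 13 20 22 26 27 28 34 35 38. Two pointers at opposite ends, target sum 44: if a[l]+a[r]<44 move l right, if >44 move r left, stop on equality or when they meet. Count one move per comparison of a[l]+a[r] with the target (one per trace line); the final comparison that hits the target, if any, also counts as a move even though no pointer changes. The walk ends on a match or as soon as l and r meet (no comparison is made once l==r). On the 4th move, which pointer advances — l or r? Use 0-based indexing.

l

l=0 r=16: -9+38=29 <44, l++
l=1 r=16: -6+38=32 <44, l++
l=2 r=16: -1+38=37 <44, l++
l=3 r=16: 0+38=38 <44, l++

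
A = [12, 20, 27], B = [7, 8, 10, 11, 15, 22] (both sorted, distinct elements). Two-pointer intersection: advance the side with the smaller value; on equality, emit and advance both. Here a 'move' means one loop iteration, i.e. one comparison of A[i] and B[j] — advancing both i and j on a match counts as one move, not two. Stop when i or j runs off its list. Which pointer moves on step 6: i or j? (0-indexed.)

j

[i=0,j=0] 12>7 → j++
[i=0,j=1] 12>8 → j++
[i=0,j=2] 12>10 → j++
[i=0,j=3] 12>11 → j++
[i=0,j=4] 12<15 → i++
[i=1,j=4] 20>15 → j++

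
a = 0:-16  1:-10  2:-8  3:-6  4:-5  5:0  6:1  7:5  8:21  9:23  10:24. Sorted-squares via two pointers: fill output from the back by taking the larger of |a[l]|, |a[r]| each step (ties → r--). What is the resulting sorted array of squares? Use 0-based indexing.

[0,10] |-16|<=|24| out[10]=576 → r--
[0,9] |-16|<=|23| out[9]=529 → r--
[0,8] |-16|<=|21| out[8]=441 → r--
[0,7] |-16|>|5| out[7]=256 → l++
[1,7] |-10|>|5| out[6]=100 → l++
[2,7] |-8|>|5| out[5]=64 → l++
[3,7] |-6|>|5| out[4]=36 → l++
[4,7] |-5|<=|5| out[3]=25 → r--
[4,6] |-5|>|1| out[2]=25 → l++
[5,6] |0|<=|1| out[1]=1 → r--
[5,5] |0|<=|0| out[0]=0 → r--

[0, 1, 25, 25, 36, 64, 100, 256, 441, 529, 576]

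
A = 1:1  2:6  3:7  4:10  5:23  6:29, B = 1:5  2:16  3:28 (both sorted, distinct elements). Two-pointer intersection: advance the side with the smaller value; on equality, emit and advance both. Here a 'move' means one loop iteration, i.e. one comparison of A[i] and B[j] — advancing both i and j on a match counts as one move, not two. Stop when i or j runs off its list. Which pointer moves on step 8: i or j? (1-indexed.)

j

[i=1,j=1] 1<5 → i++
[i=2,j=1] 6>5 → j++
[i=2,j=2] 6<16 → i++
[i=3,j=2] 7<16 → i++
[i=4,j=2] 10<16 → i++
[i=5,j=2] 23>16 → j++
[i=5,j=3] 23<28 → i++
[i=6,j=3] 29>28 → j++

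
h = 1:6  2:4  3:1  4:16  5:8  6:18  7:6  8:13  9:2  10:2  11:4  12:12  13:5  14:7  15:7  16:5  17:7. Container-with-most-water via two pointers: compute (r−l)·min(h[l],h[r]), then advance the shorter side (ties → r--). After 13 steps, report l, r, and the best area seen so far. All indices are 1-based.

l=1 r=17: min(6,7)*16=96 best=96 *, l++
l=2 r=17: min(4,7)*15=60 best=96, l++
l=3 r=17: min(1,7)*14=14 best=96, l++
l=4 r=17: min(16,7)*13=91 best=96, r--
l=4 r=16: min(16,5)*12=60 best=96, r--
l=4 r=15: min(16,7)*11=77 best=96, r--
l=4 r=14: min(16,7)*10=70 best=96, r--
l=4 r=13: min(16,5)*9=45 best=96, r--
l=4 r=12: min(16,12)*8=96 best=96, r--
l=4 r=11: min(16,4)*7=28 best=96, r--
l=4 r=10: min(16,2)*6=12 best=96, r--
l=4 r=9: min(16,2)*5=10 best=96, r--
l=4 r=8: min(16,13)*4=52 best=96, r--

l=4, r=7, best area=96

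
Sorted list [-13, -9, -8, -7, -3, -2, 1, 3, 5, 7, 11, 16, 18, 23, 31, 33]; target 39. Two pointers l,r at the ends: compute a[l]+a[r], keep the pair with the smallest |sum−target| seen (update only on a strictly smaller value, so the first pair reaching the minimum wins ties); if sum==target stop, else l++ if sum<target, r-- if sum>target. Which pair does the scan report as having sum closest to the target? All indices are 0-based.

pair (16, 23) with sum 39 (|Δ|=0)

[0,15] -13+33=20 d=19 * → l++
[1,15] -9+33=24 d=15 * → l++
[2,15] -8+33=25 d=14 * → l++
[3,15] -7+33=26 d=13 * → l++
[4,15] -3+33=30 d=9 * → l++
[5,15] -2+33=31 d=8 * → l++
[6,15] 1+33=34 d=5 * → l++
[7,15] 3+33=36 d=3 * → l++
[8,15] 5+33=38 d=1 * → l++
[9,15] 7+33=40 d=1 → r--
[9,14] 7+31=38 d=1 → l++
[10,14] 11+31=42 d=3 → r--
[10,13] 11+23=34 d=5 → l++
[11,13] 16+23=39 d=0 * → stop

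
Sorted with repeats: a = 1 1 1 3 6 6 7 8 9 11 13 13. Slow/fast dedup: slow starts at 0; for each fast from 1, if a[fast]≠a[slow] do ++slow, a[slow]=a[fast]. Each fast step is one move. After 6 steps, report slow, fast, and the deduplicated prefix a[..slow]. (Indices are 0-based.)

(s=0,f=1) a[fast]=1=a[slow] dup → fast++
(s=0,f=2) a[fast]=1=a[slow] dup → fast++
(s=0,f=3) a[fast]=3≠a[slow]=1 write a[1]=3 → slow++,fast++
(s=1,f=4) a[fast]=6≠a[slow]=3 write a[2]=6 → slow++,fast++
(s=2,f=5) a[fast]=6=a[slow] dup → fast++
(s=2,f=6) a[fast]=7≠a[slow]=6 write a[3]=7 → slow++,fast++

slow=3, fast=7, prefix=[1, 3, 6, 7]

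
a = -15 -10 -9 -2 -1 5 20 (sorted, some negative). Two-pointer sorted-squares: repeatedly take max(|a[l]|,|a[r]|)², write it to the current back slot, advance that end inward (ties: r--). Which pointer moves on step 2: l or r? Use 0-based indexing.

l

l=0 r=6: |-15|<=|20| out[6]=400, r--
l=0 r=5: |-15|>|5| out[5]=225, l++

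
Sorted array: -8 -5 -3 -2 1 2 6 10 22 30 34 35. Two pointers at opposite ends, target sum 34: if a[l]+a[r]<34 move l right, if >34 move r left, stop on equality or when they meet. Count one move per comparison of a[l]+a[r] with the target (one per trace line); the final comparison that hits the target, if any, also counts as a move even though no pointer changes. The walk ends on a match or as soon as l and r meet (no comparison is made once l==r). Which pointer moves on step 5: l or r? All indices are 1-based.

r

[1,12] -8+35=27 <34 → l++
[2,12] -5+35=30 <34 → l++
[3,12] -3+35=32 <34 → l++
[4,12] -2+35=33 <34 → l++
[5,12] 1+35=36 >34 → r--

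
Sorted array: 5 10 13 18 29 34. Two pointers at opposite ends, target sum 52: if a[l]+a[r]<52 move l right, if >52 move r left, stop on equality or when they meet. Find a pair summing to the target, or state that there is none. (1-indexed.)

(18, 34)

[1,6] 5+34=39 <52 → l++
[2,6] 10+34=44 <52 → l++
[3,6] 13+34=47 <52 → l++
[4,6] 18+34=52 → found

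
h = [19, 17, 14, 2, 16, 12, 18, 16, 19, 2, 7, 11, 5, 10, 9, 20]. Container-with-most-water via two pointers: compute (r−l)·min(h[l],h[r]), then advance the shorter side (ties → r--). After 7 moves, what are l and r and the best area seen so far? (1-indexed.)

l=8, r=16, best area=285

l=1 r=16: min(19,20)*15=285 best=285 *, l++
l=2 r=16: min(17,20)*14=238 best=285, l++
l=3 r=16: min(14,20)*13=182 best=285, l++
l=4 r=16: min(2,20)*12=24 best=285, l++
l=5 r=16: min(16,20)*11=176 best=285, l++
l=6 r=16: min(12,20)*10=120 best=285, l++
l=7 r=16: min(18,20)*9=162 best=285, l++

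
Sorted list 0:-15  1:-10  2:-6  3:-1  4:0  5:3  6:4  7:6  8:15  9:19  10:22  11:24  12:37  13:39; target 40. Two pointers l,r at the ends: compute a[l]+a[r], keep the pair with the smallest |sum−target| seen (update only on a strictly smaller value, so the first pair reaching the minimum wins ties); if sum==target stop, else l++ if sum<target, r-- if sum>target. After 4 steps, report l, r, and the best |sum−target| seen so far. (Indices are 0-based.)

l=0 r=13: -15+39=24 d=16 *, l++
l=1 r=13: -10+39=29 d=11 *, l++
l=2 r=13: -6+39=33 d=7 *, l++
l=3 r=13: -1+39=38 d=2 *, l++

l=4, r=13, best |Δ|=2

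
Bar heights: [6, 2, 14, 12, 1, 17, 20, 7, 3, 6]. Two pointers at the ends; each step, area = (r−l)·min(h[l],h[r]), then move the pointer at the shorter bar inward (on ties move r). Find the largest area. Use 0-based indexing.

max area = 56

[0,9] min(6,6)*9=54 best=54 * → r--
[0,8] min(6,3)*8=24 best=54 → r--
[0,7] min(6,7)*7=42 best=54 → l++
[1,7] min(2,7)*6=12 best=54 → l++
[2,7] min(14,7)*5=35 best=54 → r--
[2,6] min(14,20)*4=56 best=56 * → l++
[3,6] min(12,20)*3=36 best=56 → l++
[4,6] min(1,20)*2=2 best=56 → l++
[5,6] min(17,20)*1=17 best=56 → l++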